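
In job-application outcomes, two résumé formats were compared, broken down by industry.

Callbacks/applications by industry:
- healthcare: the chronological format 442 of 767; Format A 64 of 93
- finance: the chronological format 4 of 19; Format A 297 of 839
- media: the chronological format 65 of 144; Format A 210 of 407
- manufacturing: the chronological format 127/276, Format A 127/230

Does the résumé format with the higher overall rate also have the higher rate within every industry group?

Healthcare: the chronological format 442/767 = 57.6%, Format A 64/93 = 68.8% → Format A
Finance: the chronological format 4/19 = 21.1%, Format A 297/839 = 35.4% → Format A
Media: the chronological format 65/144 = 45.1%, Format A 210/407 = 51.6% → Format A
Manufacturing: the chronological format 127/276 = 46.0%, Format A 127/230 = 55.2% → Format A
Overall: the chronological format 638/1206 = 52.9%, Format A 698/1569 = 44.5% → the chronological format
Format A wins each industry group but the chronological format wins overall — the comparison reverses. Format A's applications skew toward finance, which has a lower base rate.

No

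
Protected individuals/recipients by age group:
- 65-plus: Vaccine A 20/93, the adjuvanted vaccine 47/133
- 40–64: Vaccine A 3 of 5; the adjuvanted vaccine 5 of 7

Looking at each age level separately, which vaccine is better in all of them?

the adjuvanted vaccine

65-plus: Vaccine A 20/93 = 21.5%, the adjuvanted vaccine 47/133 = 35.3% → the adjuvanted vaccine
40–64: Vaccine A 3/5 = 60.0%, the adjuvanted vaccine 5/7 = 71.4% → the adjuvanted vaccine
The adjuvanted vaccine has the higher rate in both groups.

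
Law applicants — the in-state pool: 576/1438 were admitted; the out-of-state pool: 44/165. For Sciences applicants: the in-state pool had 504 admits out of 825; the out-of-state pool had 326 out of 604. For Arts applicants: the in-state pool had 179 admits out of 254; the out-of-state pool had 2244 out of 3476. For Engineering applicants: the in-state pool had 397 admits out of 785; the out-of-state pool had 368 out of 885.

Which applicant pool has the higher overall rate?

Law: the in-state pool 576/1438 = 40.1%, the out-of-state pool 44/165 = 26.7% → the in-state pool
Sciences: the in-state pool 504/825 = 61.1%, the out-of-state pool 326/604 = 54.0% → the in-state pool
Arts: the in-state pool 179/254 = 70.5%, the out-of-state pool 2244/3476 = 64.6% → the in-state pool
Engineering: the in-state pool 397/785 = 50.6%, the out-of-state pool 368/885 = 41.6% → the in-state pool
Overall: the in-state pool 1656/3302 = 50.2%, the out-of-state pool 2982/5130 = 58.1% → the out-of-state pool
(The in-state pool wins every department group but the out-of-state pool wins overall — the in-state pool's applicants skew toward the low-rate Law group.)

the out-of-state pool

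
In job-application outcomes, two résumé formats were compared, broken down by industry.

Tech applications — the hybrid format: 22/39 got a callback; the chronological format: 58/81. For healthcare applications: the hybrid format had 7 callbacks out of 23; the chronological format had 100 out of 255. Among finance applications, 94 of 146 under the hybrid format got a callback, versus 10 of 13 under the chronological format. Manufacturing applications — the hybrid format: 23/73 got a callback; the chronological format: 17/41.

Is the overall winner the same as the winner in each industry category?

Tech: the hybrid format 22/39 = 56.4%, the chronological format 58/81 = 71.6% → the chronological format
Healthcare: the hybrid format 7/23 = 30.4%, the chronological format 100/255 = 39.2% → the chronological format
Finance: the hybrid format 94/146 = 64.4%, the chronological format 10/13 = 76.9% → the chronological format
Manufacturing: the hybrid format 23/73 = 31.5%, the chronological format 17/41 = 41.5% → the chronological format
Overall: the hybrid format 146/281 = 52.0%, the chronological format 185/390 = 47.4% → the hybrid format
The chronological format wins each industry group but the hybrid format wins overall — the comparison reverses. The chronological format's applications skew toward healthcare, which has a lower base rate.

No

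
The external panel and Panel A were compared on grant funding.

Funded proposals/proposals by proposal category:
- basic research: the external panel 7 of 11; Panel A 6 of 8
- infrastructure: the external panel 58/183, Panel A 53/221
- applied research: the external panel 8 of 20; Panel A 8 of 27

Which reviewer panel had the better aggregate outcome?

Basic research: the external panel 7/11 = 63.6%, Panel A 6/8 = 75.0% → Panel A
Infrastructure: the external panel 58/183 = 31.7%, Panel A 53/221 = 24.0% → the external panel
Applied research: the external panel 8/20 = 40.0%, Panel A 8/27 = 29.6% → the external panel
Overall: the external panel 73/214 = 34.1%, Panel A 67/256 = 26.2% → the external panel
(Neither sweeps every proposal group, but the external panel has the higher pooled rate.)

the external panel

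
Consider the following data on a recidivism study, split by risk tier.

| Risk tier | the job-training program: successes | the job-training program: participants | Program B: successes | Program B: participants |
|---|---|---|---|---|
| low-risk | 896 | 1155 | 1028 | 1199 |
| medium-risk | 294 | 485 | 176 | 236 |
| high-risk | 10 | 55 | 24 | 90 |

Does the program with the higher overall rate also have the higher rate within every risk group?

Yes

Low-risk: the job-training program 896/1155 = 77.6%, Program B 1028/1199 = 85.7% → Program B
Medium-risk: the job-training program 294/485 = 60.6%, Program B 176/236 = 74.6% → Program B
High-risk: the job-training program 10/55 = 18.2%, Program B 24/90 = 26.7% → Program B
Overall: the job-training program 1200/1695 = 70.8%, Program B 1228/1525 = 80.5% → Program B
Program B wins overall and in every risk group — no reversal.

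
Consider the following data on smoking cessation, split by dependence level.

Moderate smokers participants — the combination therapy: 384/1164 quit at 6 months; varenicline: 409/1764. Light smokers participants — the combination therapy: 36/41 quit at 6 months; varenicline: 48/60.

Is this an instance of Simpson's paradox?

No

Moderate smokers: the combination therapy 384/1164 = 33.0%, varenicline 409/1764 = 23.2% → the combination therapy
Light smokers: the combination therapy 36/41 = 87.8%, varenicline 48/60 = 80.0% → the combination therapy
Overall: the combination therapy 420/1205 = 34.9%, varenicline 457/1824 = 25.1% → the combination therapy
The combination therapy wins overall and in every dependence group — no reversal.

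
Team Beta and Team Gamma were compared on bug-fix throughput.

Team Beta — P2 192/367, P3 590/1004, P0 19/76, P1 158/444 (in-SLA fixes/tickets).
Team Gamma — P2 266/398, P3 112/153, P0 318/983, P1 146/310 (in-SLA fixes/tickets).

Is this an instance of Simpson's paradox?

P2: Team Beta 192/367 = 52.3%, Team Gamma 266/398 = 66.8% → Team Gamma
P3: Team Beta 590/1004 = 58.8%, Team Gamma 112/153 = 73.2% → Team Gamma
P0: Team Beta 19/76 = 25.0%, Team Gamma 318/983 = 32.3% → Team Gamma
P1: Team Beta 158/444 = 35.6%, Team Gamma 146/310 = 47.1% → Team Gamma
Overall: Team Beta 959/1891 = 50.7%, Team Gamma 842/1844 = 45.7% → Team Beta
Team Gamma wins each ticket group but Team Beta wins overall — the comparison reverses. Team Gamma's tickets skew toward P0, which has a lower base rate.

Yes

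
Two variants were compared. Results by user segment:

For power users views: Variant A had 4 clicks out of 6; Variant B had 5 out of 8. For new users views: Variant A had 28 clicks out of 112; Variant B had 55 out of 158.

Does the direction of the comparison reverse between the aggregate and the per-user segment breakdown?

Power users: Variant A 4/6 = 66.7%, Variant B 5/8 = 62.5% → Variant A
New users: Variant A 28/112 = 25.0%, Variant B 55/158 = 34.8% → Variant B
Overall: Variant A 32/118 = 27.1%, Variant B 60/166 = 36.1% → Variant B
Neither sweeps: Variant A wins 1 of 2 groups, Variant B wins 1. Variant B wins overall but not every group — no Simpson reversal.

No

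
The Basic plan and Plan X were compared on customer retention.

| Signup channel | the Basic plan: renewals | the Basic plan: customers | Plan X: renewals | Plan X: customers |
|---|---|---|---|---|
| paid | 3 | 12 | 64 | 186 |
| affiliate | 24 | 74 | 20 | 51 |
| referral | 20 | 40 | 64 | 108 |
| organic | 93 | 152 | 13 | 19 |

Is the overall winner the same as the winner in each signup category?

Paid: the Basic plan 3/12 = 25.0%, Plan X 64/186 = 34.4% → Plan X
Affiliate: the Basic plan 24/74 = 32.4%, Plan X 20/51 = 39.2% → Plan X
Referral: the Basic plan 20/40 = 50.0%, Plan X 64/108 = 59.3% → Plan X
Organic: the Basic plan 93/152 = 61.2%, Plan X 13/19 = 68.4% → Plan X
Overall: the Basic plan 140/278 = 50.4%, Plan X 161/364 = 44.2% → the Basic plan
Plan X wins each signup group but the Basic plan wins overall — the comparison reverses. Plan X's customers skew toward paid, which has a lower base rate.

No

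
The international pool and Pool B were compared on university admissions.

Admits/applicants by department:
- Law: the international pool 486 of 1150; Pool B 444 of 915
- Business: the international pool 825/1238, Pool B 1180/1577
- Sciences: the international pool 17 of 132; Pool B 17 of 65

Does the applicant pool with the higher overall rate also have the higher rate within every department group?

Yes

Law: the international pool 486/1150 = 42.3%, Pool B 444/915 = 48.5% → Pool B
Business: the international pool 825/1238 = 66.6%, Pool B 1180/1577 = 74.8% → Pool B
Sciences: the international pool 17/132 = 12.9%, Pool B 17/65 = 26.2% → Pool B
Overall: the international pool 1328/2520 = 52.7%, Pool B 1641/2557 = 64.2% → Pool B
Pool B wins overall and in every department group — no reversal.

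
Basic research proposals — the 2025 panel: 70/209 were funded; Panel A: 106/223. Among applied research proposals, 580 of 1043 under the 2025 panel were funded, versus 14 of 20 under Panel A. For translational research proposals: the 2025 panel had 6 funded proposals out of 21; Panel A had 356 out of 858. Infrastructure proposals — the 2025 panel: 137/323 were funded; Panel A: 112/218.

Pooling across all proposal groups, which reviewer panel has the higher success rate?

the 2025 panel

Basic research: the 2025 panel 70/209 = 33.5%, Panel A 106/223 = 47.5% → Panel A
Applied research: the 2025 panel 580/1043 = 55.6%, Panel A 14/20 = 70.0% → Panel A
Translational research: the 2025 panel 6/21 = 28.6%, Panel A 356/858 = 41.5% → Panel A
Infrastructure: the 2025 panel 137/323 = 42.4%, Panel A 112/218 = 51.4% → Panel A
Overall: the 2025 panel 793/1596 = 49.7%, Panel A 588/1319 = 44.6% → the 2025 panel
(Panel A wins every proposal group but the 2025 panel wins overall — Panel A's proposals skew toward the low-rate translational research group.)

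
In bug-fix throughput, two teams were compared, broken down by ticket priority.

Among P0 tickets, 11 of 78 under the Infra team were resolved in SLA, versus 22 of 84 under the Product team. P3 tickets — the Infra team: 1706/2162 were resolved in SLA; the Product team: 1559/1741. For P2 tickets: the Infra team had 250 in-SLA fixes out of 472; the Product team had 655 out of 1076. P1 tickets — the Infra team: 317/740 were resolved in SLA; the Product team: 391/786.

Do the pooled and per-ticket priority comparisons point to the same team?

Yes

P0: the Infra team 11/78 = 14.1%, the Product team 22/84 = 26.2% → the Product team
P3: the Infra team 1706/2162 = 78.9%, the Product team 1559/1741 = 89.5% → the Product team
P2: the Infra team 250/472 = 53.0%, the Product team 655/1076 = 60.9% → the Product team
P1: the Infra team 317/740 = 42.8%, the Product team 391/786 = 49.7% → the Product team
Overall: the Infra team 2284/3452 = 66.2%, the Product team 2627/3687 = 71.3% → the Product team
The Product team wins overall and in every ticket group — no reversal.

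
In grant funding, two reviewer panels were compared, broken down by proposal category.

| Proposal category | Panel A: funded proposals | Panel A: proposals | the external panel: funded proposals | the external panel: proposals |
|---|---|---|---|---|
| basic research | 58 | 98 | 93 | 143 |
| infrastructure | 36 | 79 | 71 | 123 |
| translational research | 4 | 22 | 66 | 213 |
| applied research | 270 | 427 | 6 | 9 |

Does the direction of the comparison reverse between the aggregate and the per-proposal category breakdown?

Basic research: Panel A 58/98 = 59.2%, the external panel 93/143 = 65.0% → the external panel
Infrastructure: Panel A 36/79 = 45.6%, the external panel 71/123 = 57.7% → the external panel
Translational research: Panel A 4/22 = 18.2%, the external panel 66/213 = 31.0% → the external panel
Applied research: Panel A 270/427 = 63.2%, the external panel 6/9 = 66.7% → the external panel
Overall: Panel A 368/626 = 58.8%, the external panel 236/488 = 48.4% → Panel A
The external panel wins each proposal group but Panel A wins overall — the comparison reverses. The external panel's proposals skew toward translational research, which has a lower base rate.

Yes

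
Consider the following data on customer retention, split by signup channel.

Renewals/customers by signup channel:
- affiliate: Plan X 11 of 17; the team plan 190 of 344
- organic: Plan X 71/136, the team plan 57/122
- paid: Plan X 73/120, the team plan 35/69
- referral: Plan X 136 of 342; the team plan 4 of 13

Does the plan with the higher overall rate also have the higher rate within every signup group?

No

Affiliate: Plan X 11/17 = 64.7%, the team plan 190/344 = 55.2% → Plan X
Organic: Plan X 71/136 = 52.2%, the team plan 57/122 = 46.7% → Plan X
Paid: Plan X 73/120 = 60.8%, the team plan 35/69 = 50.7% → Plan X
Referral: Plan X 136/342 = 39.8%, the team plan 4/13 = 30.8% → Plan X
Overall: Plan X 291/615 = 47.3%, the team plan 286/548 = 52.2% → the team plan
Plan X wins each signup group but the team plan wins overall — the comparison reverses. Plan X's customers skew toward referral, which has a lower base rate.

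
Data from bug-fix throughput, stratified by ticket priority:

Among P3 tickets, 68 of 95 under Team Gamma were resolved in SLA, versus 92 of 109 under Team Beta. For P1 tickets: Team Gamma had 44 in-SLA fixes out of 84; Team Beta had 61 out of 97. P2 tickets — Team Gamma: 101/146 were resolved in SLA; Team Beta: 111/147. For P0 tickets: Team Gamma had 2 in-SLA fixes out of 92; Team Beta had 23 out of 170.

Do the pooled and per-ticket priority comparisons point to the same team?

Yes

P3: Team Gamma 68/95 = 71.6%, Team Beta 92/109 = 84.4% → Team Beta
P1: Team Gamma 44/84 = 52.4%, Team Beta 61/97 = 62.9% → Team Beta
P2: Team Gamma 101/146 = 69.2%, Team Beta 111/147 = 75.5% → Team Beta
P0: Team Gamma 2/92 = 2.2%, Team Beta 23/170 = 13.5% → Team Beta
Overall: Team Gamma 215/417 = 51.6%, Team Beta 287/523 = 54.9% → Team Beta
Team Beta wins overall and in every ticket group — no reversal.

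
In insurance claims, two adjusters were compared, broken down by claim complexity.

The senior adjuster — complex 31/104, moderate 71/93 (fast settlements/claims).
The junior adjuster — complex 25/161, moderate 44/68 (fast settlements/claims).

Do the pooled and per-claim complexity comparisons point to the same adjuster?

Yes

Complex: the senior adjuster 31/104 = 29.8%, the junior adjuster 25/161 = 15.5% → the senior adjuster
Moderate: the senior adjuster 71/93 = 76.3%, the junior adjuster 44/68 = 64.7% → the senior adjuster
Overall: the senior adjuster 102/197 = 51.8%, the junior adjuster 69/229 = 30.1% → the senior adjuster
The senior adjuster wins overall and in every claim group — no reversal.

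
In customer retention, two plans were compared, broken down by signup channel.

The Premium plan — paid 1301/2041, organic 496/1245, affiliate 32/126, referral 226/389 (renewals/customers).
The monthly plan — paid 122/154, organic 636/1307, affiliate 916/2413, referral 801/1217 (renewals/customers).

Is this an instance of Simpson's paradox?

Yes

Paid: the Premium plan 1301/2041 = 63.7%, the monthly plan 122/154 = 79.2% → the monthly plan
Organic: the Premium plan 496/1245 = 39.8%, the monthly plan 636/1307 = 48.7% → the monthly plan
Affiliate: the Premium plan 32/126 = 25.4%, the monthly plan 916/2413 = 38.0% → the monthly plan
Referral: the Premium plan 226/389 = 58.1%, the monthly plan 801/1217 = 65.8% → the monthly plan
Overall: the Premium plan 2055/3801 = 54.1%, the monthly plan 2475/5091 = 48.6% → the Premium plan
The monthly plan wins each signup group but the Premium plan wins overall — the comparison reverses. The monthly plan's customers skew toward affiliate, which has a lower base rate.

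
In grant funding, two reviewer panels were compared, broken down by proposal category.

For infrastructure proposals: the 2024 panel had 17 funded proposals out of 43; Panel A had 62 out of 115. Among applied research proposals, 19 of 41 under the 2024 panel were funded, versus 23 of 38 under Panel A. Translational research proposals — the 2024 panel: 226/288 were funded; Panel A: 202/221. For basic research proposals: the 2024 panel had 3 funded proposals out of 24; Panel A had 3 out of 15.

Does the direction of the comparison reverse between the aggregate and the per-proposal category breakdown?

No

Infrastructure: the 2024 panel 17/43 = 39.5%, Panel A 62/115 = 53.9% → Panel A
Applied research: the 2024 panel 19/41 = 46.3%, Panel A 23/38 = 60.5% → Panel A
Translational research: the 2024 panel 226/288 = 78.5%, Panel A 202/221 = 91.4% → Panel A
Basic research: the 2024 panel 3/24 = 12.5%, Panel A 3/15 = 20.0% → Panel A
Overall: the 2024 panel 265/396 = 66.9%, Panel A 290/389 = 74.6% → Panel A
Panel A wins overall and in every proposal group — no reversal.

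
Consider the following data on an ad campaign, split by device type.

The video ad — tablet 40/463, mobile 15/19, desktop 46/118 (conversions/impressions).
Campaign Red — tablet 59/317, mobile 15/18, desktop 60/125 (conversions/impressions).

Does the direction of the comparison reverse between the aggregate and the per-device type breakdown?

Tablet: the video ad 40/463 = 8.6%, Campaign Red 59/317 = 18.6% → Campaign Red
Mobile: the video ad 15/19 = 78.9%, Campaign Red 15/18 = 83.3% → Campaign Red
Desktop: the video ad 46/118 = 39.0%, Campaign Red 60/125 = 48.0% → Campaign Red
Overall: the video ad 101/600 = 16.8%, Campaign Red 134/460 = 29.1% → Campaign Red
Campaign Red wins overall and in every device group — no reversal.

No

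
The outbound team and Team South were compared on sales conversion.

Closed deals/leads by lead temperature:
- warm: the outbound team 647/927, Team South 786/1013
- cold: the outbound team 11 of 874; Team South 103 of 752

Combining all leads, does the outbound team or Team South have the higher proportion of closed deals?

Warm: the outbound team 647/927 = 69.8%, Team South 786/1013 = 77.6% → Team South
Cold: the outbound team 11/874 = 1.3%, Team South 103/752 = 13.7% → Team South
Overall: the outbound team 658/1801 = 36.5%, Team South 889/1765 = 50.4% → Team South

Team South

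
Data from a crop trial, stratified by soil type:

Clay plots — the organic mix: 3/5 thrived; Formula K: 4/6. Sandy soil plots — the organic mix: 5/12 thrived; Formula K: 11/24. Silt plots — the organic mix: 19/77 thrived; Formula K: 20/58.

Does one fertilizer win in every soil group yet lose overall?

Clay: the organic mix 3/5 = 60.0%, Formula K 4/6 = 66.7% → Formula K
Sandy soil: the organic mix 5/12 = 41.7%, Formula K 11/24 = 45.8% → Formula K
Silt: the organic mix 19/77 = 24.7%, Formula K 20/58 = 34.5% → Formula K
Overall: the organic mix 27/94 = 28.7%, Formula K 35/88 = 39.8% → Formula K
Formula K wins overall and in every soil group — no reversal.

No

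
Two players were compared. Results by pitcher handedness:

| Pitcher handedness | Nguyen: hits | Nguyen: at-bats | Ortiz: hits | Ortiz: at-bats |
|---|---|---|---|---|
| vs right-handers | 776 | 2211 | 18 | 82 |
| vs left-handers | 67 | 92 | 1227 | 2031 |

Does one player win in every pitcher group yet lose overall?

Vs right-handers: Nguyen 776/2211 = 35.1%, Ortiz 18/82 = 22.0% → Nguyen
Vs left-handers: Nguyen 67/92 = 72.8%, Ortiz 1227/2031 = 60.4% → Nguyen
Overall: Nguyen 843/2303 = 36.6%, Ortiz 1245/2113 = 58.9% → Ortiz
Nguyen wins each pitcher group but Ortiz wins overall — the comparison reverses. Nguyen's at-bats skew toward vs right-handers, which has a lower base rate.

Yes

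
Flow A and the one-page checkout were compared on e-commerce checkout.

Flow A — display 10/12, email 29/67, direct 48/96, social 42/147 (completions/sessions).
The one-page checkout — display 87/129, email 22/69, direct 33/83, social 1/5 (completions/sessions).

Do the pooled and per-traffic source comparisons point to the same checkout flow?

No

Display: Flow A 10/12 = 83.3%, the one-page checkout 87/129 = 67.4% → Flow A
Email: Flow A 29/67 = 43.3%, the one-page checkout 22/69 = 31.9% → Flow A
Direct: Flow A 48/96 = 50.0%, the one-page checkout 33/83 = 39.8% → Flow A
Social: Flow A 42/147 = 28.6%, the one-page checkout 1/5 = 20.0% → Flow A
Overall: Flow A 129/322 = 40.1%, the one-page checkout 143/286 = 50.0% → the one-page checkout
Flow A wins each traffic group but the one-page checkout wins overall — the comparison reverses. Flow A's sessions skew toward social, which has a lower base rate.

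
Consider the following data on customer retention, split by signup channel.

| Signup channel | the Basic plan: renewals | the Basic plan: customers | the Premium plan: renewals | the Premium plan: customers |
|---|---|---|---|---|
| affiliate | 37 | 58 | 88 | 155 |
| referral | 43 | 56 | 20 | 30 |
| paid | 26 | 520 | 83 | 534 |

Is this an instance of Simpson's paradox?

Affiliate: the Basic plan 37/58 = 63.8%, the Premium plan 88/155 = 56.8% → the Basic plan
Referral: the Basic plan 43/56 = 76.8%, the Premium plan 20/30 = 66.7% → the Basic plan
Paid: the Basic plan 26/520 = 5.0%, the Premium plan 83/534 = 15.5% → the Premium plan
Overall: the Basic plan 106/634 = 16.7%, the Premium plan 191/719 = 26.6% → the Premium plan
Neither sweeps: the Basic plan wins 2 of 3 groups, the Premium plan wins 1. The Premium plan wins overall but not every group — no Simpson reversal.

No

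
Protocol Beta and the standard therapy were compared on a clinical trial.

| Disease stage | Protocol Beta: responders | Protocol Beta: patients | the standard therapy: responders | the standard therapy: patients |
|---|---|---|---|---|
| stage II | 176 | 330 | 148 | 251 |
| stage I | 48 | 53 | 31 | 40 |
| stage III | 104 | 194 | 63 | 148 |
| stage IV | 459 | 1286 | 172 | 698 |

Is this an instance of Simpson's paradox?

No

Stage II: Protocol Beta 176/330 = 53.3%, the standard therapy 148/251 = 59.0% → the standard therapy
Stage I: Protocol Beta 48/53 = 90.6%, the standard therapy 31/40 = 77.5% → Protocol Beta
Stage III: Protocol Beta 104/194 = 53.6%, the standard therapy 63/148 = 42.6% → Protocol Beta
Stage IV: Protocol Beta 459/1286 = 35.7%, the standard therapy 172/698 = 24.6% → Protocol Beta
Overall: Protocol Beta 787/1863 = 42.2%, the standard therapy 414/1137 = 36.4% → Protocol Beta
Neither sweeps: Protocol Beta wins 3 of 4 groups, the standard therapy wins 1. Protocol Beta wins overall but not every group — no Simpson reversal.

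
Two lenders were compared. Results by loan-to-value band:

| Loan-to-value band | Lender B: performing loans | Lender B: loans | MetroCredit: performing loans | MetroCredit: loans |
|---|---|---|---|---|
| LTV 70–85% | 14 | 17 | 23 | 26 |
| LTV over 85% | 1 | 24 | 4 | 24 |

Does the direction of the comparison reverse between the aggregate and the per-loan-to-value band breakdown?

LTV 70–85%: Lender B 14/17 = 82.4%, MetroCredit 23/26 = 88.5% → MetroCredit
LTV over 85%: Lender B 1/24 = 4.2%, MetroCredit 4/24 = 16.7% → MetroCredit
Overall: Lender B 15/41 = 36.6%, MetroCredit 27/50 = 54.0% → MetroCredit
MetroCredit wins overall and in every loan-to-value group — no reversal.

No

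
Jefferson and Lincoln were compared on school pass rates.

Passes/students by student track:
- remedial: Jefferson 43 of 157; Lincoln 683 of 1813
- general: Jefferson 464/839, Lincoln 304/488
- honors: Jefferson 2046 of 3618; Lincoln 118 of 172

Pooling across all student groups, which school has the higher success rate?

Remedial: Jefferson 43/157 = 27.4%, Lincoln 683/1813 = 37.7% → Lincoln
General: Jefferson 464/839 = 55.3%, Lincoln 304/488 = 62.3% → Lincoln
Honors: Jefferson 2046/3618 = 56.6%, Lincoln 118/172 = 68.6% → Lincoln
Overall: Jefferson 2553/4614 = 55.3%, Lincoln 1105/2473 = 44.7% → Jefferson
(Lincoln wins every student group but Jefferson wins overall — Lincoln's students skew toward the low-rate remedial group.)

Jefferson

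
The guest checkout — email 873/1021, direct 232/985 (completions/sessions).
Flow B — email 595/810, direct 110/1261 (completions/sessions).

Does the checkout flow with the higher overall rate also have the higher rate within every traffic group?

Email: the guest checkout 873/1021 = 85.5%, Flow B 595/810 = 73.5% → the guest checkout
Direct: the guest checkout 232/985 = 23.6%, Flow B 110/1261 = 8.7% → the guest checkout
Overall: the guest checkout 1105/2006 = 55.1%, Flow B 705/2071 = 34.0% → the guest checkout
The guest checkout wins overall and in every traffic group — no reversal.

Yes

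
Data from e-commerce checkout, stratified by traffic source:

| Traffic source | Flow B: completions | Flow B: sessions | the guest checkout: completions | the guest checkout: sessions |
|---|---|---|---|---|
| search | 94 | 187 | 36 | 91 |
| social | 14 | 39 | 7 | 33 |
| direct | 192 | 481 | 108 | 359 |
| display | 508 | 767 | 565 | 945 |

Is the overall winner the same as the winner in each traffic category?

Yes

Search: Flow B 94/187 = 50.3%, the guest checkout 36/91 = 39.6% → Flow B
Social: Flow B 14/39 = 35.9%, the guest checkout 7/33 = 21.2% → Flow B
Direct: Flow B 192/481 = 39.9%, the guest checkout 108/359 = 30.1% → Flow B
Display: Flow B 508/767 = 66.2%, the guest checkout 565/945 = 59.8% → Flow B
Overall: Flow B 808/1474 = 54.8%, the guest checkout 716/1428 = 50.1% → Flow B
Flow B wins overall and in every traffic group — no reversal.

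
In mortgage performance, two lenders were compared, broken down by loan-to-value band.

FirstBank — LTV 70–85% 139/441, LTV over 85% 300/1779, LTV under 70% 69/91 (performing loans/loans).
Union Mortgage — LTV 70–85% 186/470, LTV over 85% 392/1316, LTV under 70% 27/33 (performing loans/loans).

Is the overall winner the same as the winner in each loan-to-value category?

Yes

LTV 70–85%: FirstBank 139/441 = 31.5%, Union Mortgage 186/470 = 39.6% → Union Mortgage
LTV over 85%: FirstBank 300/1779 = 16.9%, Union Mortgage 392/1316 = 29.8% → Union Mortgage
LTV under 70%: FirstBank 69/91 = 75.8%, Union Mortgage 27/33 = 81.8% → Union Mortgage
Overall: FirstBank 508/2311 = 22.0%, Union Mortgage 605/1819 = 33.3% → Union Mortgage
Union Mortgage wins overall and in every loan-to-value group — no reversal.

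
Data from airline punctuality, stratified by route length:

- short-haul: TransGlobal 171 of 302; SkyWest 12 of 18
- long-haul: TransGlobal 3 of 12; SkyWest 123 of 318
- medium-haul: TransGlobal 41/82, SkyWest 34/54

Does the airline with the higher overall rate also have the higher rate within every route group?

No

Short-haul: TransGlobal 171/302 = 56.6%, SkyWest 12/18 = 66.7% → SkyWest
Long-haul: TransGlobal 3/12 = 25.0%, SkyWest 123/318 = 38.7% → SkyWest
Medium-haul: TransGlobal 41/82 = 50.0%, SkyWest 34/54 = 63.0% → SkyWest
Overall: TransGlobal 215/396 = 54.3%, SkyWest 169/390 = 43.3% → TransGlobal
SkyWest wins each route group but TransGlobal wins overall — the comparison reverses. SkyWest's flights skew toward long-haul, which has a lower base rate.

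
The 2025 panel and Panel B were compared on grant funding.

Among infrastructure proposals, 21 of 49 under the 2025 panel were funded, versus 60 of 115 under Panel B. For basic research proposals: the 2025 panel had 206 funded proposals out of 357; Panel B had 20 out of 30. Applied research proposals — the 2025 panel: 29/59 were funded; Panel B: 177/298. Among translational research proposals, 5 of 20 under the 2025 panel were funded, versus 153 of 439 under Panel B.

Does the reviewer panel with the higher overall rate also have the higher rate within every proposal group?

Infrastructure: the 2025 panel 21/49 = 42.9%, Panel B 60/115 = 52.2% → Panel B
Basic research: the 2025 panel 206/357 = 57.7%, Panel B 20/30 = 66.7% → Panel B
Applied research: the 2025 panel 29/59 = 49.2%, Panel B 177/298 = 59.4% → Panel B
Translational research: the 2025 panel 5/20 = 25.0%, Panel B 153/439 = 34.9% → Panel B
Overall: the 2025 panel 261/485 = 53.8%, Panel B 410/882 = 46.5% → the 2025 panel
Panel B wins each proposal group but the 2025 panel wins overall — the comparison reverses. Panel B's proposals skew toward translational research, which has a lower base rate.

No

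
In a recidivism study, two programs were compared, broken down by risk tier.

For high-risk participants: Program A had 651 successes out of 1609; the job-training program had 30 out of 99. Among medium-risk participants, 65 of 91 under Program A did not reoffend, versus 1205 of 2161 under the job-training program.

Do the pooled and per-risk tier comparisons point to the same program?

No

High-risk: Program A 651/1609 = 40.5%, the job-training program 30/99 = 30.3% → Program A
Medium-risk: Program A 65/91 = 71.4%, the job-training program 1205/2161 = 55.8% → Program A
Overall: Program A 716/1700 = 42.1%, the job-training program 1235/2260 = 54.6% → the job-training program
Program A wins each risk group but the job-training program wins overall — the comparison reverses. Program A's participants skew toward high-risk, which has a lower base rate.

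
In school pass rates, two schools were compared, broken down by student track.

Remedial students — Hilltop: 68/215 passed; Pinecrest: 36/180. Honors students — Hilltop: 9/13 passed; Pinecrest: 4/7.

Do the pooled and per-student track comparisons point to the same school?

Remedial: Hilltop 68/215 = 31.6%, Pinecrest 36/180 = 20.0% → Hilltop
Honors: Hilltop 9/13 = 69.2%, Pinecrest 4/7 = 57.1% → Hilltop
Overall: Hilltop 77/228 = 33.8%, Pinecrest 40/187 = 21.4% → Hilltop
Hilltop wins overall and in every student group — no reversal.

Yes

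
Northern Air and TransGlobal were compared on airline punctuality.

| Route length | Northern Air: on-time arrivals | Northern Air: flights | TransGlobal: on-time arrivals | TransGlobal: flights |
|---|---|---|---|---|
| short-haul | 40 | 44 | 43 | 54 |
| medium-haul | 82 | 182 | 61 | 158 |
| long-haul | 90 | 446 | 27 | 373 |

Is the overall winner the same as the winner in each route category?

Yes

Short-haul: Northern Air 40/44 = 90.9%, TransGlobal 43/54 = 79.6% → Northern Air
Medium-haul: Northern Air 82/182 = 45.1%, TransGlobal 61/158 = 38.6% → Northern Air
Long-haul: Northern Air 90/446 = 20.2%, TransGlobal 27/373 = 7.2% → Northern Air
Overall: Northern Air 212/672 = 31.5%, TransGlobal 131/585 = 22.4% → Northern Air
Northern Air wins overall and in every route group — no reversal.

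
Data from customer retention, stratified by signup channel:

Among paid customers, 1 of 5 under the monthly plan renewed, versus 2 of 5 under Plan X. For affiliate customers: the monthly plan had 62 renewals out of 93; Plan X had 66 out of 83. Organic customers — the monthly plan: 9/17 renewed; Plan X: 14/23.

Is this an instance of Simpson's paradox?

No

Paid: the monthly plan 1/5 = 20.0%, Plan X 2/5 = 40.0% → Plan X
Affiliate: the monthly plan 62/93 = 66.7%, Plan X 66/83 = 79.5% → Plan X
Organic: the monthly plan 9/17 = 52.9%, Plan X 14/23 = 60.9% → Plan X
Overall: the monthly plan 72/115 = 62.6%, Plan X 82/111 = 73.9% → Plan X
Plan X wins overall and in every signup group — no reversal.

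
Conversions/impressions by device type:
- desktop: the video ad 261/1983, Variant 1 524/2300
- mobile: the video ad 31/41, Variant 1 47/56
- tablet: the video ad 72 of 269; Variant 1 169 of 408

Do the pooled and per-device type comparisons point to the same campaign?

Yes

Desktop: the video ad 261/1983 = 13.2%, Variant 1 524/2300 = 22.8% → Variant 1
Mobile: the video ad 31/41 = 75.6%, Variant 1 47/56 = 83.9% → Variant 1
Tablet: the video ad 72/269 = 26.8%, Variant 1 169/408 = 41.4% → Variant 1
Overall: the video ad 364/2293 = 15.9%, Variant 1 740/2764 = 26.8% → Variant 1
Variant 1 wins overall and in every device group — no reversal.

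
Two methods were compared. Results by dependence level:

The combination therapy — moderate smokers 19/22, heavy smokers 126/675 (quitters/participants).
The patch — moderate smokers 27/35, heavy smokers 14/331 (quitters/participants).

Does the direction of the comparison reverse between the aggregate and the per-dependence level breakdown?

Moderate smokers: the combination therapy 19/22 = 86.4%, the patch 27/35 = 77.1% → the combination therapy
Heavy smokers: the combination therapy 126/675 = 18.7%, the patch 14/331 = 4.2% → the combination therapy
Overall: the combination therapy 145/697 = 20.8%, the patch 41/366 = 11.2% → the combination therapy
The combination therapy wins overall and in every dependence group — no reversal.

No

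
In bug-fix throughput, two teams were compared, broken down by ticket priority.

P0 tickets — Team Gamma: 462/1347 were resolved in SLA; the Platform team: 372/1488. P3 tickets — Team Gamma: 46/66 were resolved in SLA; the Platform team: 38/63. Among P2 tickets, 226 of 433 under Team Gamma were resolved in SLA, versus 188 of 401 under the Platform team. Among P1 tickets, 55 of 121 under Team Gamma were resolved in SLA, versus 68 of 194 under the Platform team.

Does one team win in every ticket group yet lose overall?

No

P0: Team Gamma 462/1347 = 34.3%, the Platform team 372/1488 = 25.0% → Team Gamma
P3: Team Gamma 46/66 = 69.7%, the Platform team 38/63 = 60.3% → Team Gamma
P2: Team Gamma 226/433 = 52.2%, the Platform team 188/401 = 46.9% → Team Gamma
P1: Team Gamma 55/121 = 45.5%, the Platform team 68/194 = 35.1% → Team Gamma
Overall: Team Gamma 789/1967 = 40.1%, the Platform team 666/2146 = 31.0% → Team Gamma
Team Gamma wins overall and in every ticket group — no reversal.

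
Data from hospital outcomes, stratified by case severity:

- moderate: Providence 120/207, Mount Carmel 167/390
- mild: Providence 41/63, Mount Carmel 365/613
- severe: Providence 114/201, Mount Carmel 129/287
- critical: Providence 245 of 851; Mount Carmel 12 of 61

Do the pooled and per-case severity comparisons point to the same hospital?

No

Moderate: Providence 120/207 = 58.0%, Mount Carmel 167/390 = 42.8% → Providence
Mild: Providence 41/63 = 65.1%, Mount Carmel 365/613 = 59.5% → Providence
Severe: Providence 114/201 = 56.7%, Mount Carmel 129/287 = 44.9% → Providence
Critical: Providence 245/851 = 28.8%, Mount Carmel 12/61 = 19.7% → Providence
Overall: Providence 520/1322 = 39.3%, Mount Carmel 673/1351 = 49.8% → Mount Carmel
Providence wins each case group but Mount Carmel wins overall — the comparison reverses. Providence's patients skew toward critical, which has a lower base rate.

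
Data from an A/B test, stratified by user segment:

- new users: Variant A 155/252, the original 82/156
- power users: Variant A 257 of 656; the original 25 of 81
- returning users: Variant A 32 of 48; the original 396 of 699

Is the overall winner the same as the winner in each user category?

New users: Variant A 155/252 = 61.5%, the original 82/156 = 52.6% → Variant A
Power users: Variant A 257/656 = 39.2%, the original 25/81 = 30.9% → Variant A
Returning users: Variant A 32/48 = 66.7%, the original 396/699 = 56.7% → Variant A
Overall: Variant A 444/956 = 46.4%, the original 503/936 = 53.7% → the original
Variant A wins each user group but the original wins overall — the comparison reverses. Variant A's views skew toward power users, which has a lower base rate.

No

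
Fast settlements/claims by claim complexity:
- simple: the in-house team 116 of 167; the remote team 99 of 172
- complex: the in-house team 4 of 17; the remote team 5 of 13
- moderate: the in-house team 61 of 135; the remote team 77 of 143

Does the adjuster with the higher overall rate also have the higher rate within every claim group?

Simple: the in-house team 116/167 = 69.5%, the remote team 99/172 = 57.6% → the in-house team
Complex: the in-house team 4/17 = 23.5%, the remote team 5/13 = 38.5% → the remote team
Moderate: the in-house team 61/135 = 45.2%, the remote team 77/143 = 53.8% → the remote team
Overall: the in-house team 181/319 = 56.7%, the remote team 181/328 = 55.2% → the in-house team
Neither sweeps: the in-house team wins 1 of 3 groups, the remote team wins 2. The in-house team wins overall but not every group — no Simpson reversal.

No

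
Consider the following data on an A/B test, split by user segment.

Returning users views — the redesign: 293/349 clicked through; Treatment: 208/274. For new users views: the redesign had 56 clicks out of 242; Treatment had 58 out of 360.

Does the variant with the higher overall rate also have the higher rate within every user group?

Returning users: the redesign 293/349 = 84.0%, Treatment 208/274 = 75.9% → the redesign
New users: the redesign 56/242 = 23.1%, Treatment 58/360 = 16.1% → the redesign
Overall: the redesign 349/591 = 59.1%, Treatment 266/634 = 42.0% → the redesign
The redesign wins overall and in every user group — no reversal.

Yes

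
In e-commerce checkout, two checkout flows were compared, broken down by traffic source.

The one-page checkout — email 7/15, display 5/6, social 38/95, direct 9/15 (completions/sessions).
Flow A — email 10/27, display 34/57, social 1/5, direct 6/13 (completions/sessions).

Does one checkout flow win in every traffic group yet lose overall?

Yes

Email: the one-page checkout 7/15 = 46.7%, Flow A 10/27 = 37.0% → the one-page checkout
Display: the one-page checkout 5/6 = 83.3%, Flow A 34/57 = 59.6% → the one-page checkout
Social: the one-page checkout 38/95 = 40.0%, Flow A 1/5 = 20.0% → the one-page checkout
Direct: the one-page checkout 9/15 = 60.0%, Flow A 6/13 = 46.2% → the one-page checkout
Overall: the one-page checkout 59/131 = 45.0%, Flow A 51/102 = 50.0% → Flow A
The one-page checkout wins each traffic group but Flow A wins overall — the comparison reverses. The one-page checkout's sessions skew toward social, which has a lower base rate.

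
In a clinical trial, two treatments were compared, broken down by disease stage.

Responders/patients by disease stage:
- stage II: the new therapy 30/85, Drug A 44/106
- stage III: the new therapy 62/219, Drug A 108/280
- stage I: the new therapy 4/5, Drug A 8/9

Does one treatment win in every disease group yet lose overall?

No

Stage II: the new therapy 30/85 = 35.3%, Drug A 44/106 = 41.5% → Drug A
Stage III: the new therapy 62/219 = 28.3%, Drug A 108/280 = 38.6% → Drug A
Stage I: the new therapy 4/5 = 80.0%, Drug A 8/9 = 88.9% → Drug A
Overall: the new therapy 96/309 = 31.1%, Drug A 160/395 = 40.5% → Drug A
Drug A wins overall and in every disease group — no reversal.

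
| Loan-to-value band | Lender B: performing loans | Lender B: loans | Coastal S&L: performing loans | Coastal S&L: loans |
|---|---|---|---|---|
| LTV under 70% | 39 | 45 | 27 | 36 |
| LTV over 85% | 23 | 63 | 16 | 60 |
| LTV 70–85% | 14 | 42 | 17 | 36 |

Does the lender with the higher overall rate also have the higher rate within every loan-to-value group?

LTV under 70%: Lender B 39/45 = 86.7%, Coastal S&L 27/36 = 75.0% → Lender B
LTV over 85%: Lender B 23/63 = 36.5%, Coastal S&L 16/60 = 26.7% → Lender B
LTV 70–85%: Lender B 14/42 = 33.3%, Coastal S&L 17/36 = 47.2% → Coastal S&L
Overall: Lender B 76/150 = 50.7%, Coastal S&L 60/132 = 45.5% → Lender B
Neither sweeps: Lender B wins 2 of 3 groups, Coastal S&L wins 1. Lender B wins overall but not every group — no Simpson reversal.

No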